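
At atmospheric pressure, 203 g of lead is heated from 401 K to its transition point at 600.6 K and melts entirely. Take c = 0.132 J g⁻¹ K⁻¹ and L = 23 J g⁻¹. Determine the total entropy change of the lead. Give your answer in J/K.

Warming step: ΔS₁ = m c ln(T_tr/T_i) = 203 × 0.132 × ln(600.6/401) = 10.82 J/K.
Phase change: ΔS₂ = +mL/T_tr = 203 × 23 / 600.6 = 7.774 J/K.
ΔS_total = (10.82) + (7.774) = 18.6 J/K.

ΔS = 18.6 J/K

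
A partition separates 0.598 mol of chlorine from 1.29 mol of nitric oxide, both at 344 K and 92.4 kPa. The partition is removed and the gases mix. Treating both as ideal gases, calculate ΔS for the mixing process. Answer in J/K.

ΔS_mix = 9.8 J/K

Mole fractions: x_A = 0.598/1.89 = 0.317, x_B = 0.683.
ΔS_mix = −R(n_A ln x_A + n_B ln x_B) = −8.314 × (0.598 ln 0.317 + 1.29 ln 0.683) = 9.8 J/K.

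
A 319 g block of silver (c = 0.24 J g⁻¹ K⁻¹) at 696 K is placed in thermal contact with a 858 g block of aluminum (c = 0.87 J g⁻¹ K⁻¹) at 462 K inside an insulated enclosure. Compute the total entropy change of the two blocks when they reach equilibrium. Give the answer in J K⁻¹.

Energy balance: T_f = (m₁c₁T₁ + m₂c₂T₂)/(m₁c₁ + m₂c₂) = 483.77 K.
ΔS₁ = m₁c₁ ln(T_f/T₁) = 76.56 × ln(483.77/696) = -27.85 J/K.
ΔS₂ = m₂c₂ ln(T_f/T₂) = 746.46 × ln(483.77/462) = 34.37 J/K.
ΔS_total = -27.85 + 34.37 = 6.52 J/K.

ΔS_total = 6.52 J/K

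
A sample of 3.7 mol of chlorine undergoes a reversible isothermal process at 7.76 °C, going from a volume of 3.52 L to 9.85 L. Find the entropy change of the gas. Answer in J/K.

ΔS_gas = 31.7 J/K

For an isothermal ideal gas ΔS_gas = nR ln(V₂/V₁) = 3.7 × 8.314 × ln(9.85/3.52) = 31.7 J/K.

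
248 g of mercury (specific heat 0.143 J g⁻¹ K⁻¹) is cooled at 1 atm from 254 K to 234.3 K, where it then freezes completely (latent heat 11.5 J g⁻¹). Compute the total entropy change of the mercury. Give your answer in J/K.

Cooling step: ΔS₁ = m c ln(T_tr/T_i) = 248 × 0.143 × ln(234.3/254) = -2.863 J/K.
Phase change: ΔS₂ = −mL/T_tr = −248 × 11.5 / 234.3 = -12.17 J/K.
ΔS_total = (-2.863) + (-12.17) = -15 J/K.

ΔS = -15 J/K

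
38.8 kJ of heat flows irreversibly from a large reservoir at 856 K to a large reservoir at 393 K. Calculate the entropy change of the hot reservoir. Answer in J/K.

ΔS_hot = -45.3 J/K

The hot reservoir loses heat Q, so ΔS_hot = −Q/T_H = −38800/856 = -45.3 J/K.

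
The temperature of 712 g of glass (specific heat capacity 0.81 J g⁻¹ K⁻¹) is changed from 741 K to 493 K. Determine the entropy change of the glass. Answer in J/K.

ΔS = ∫dQ_rev/T = m c ln(T₂/T₁) = 712 × 0.81 × ln(493/741) = -235 J/K.

ΔS = -235 J/K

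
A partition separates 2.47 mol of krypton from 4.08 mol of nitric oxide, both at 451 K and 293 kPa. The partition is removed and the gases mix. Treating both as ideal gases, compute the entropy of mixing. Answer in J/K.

ΔS_mix = 36.1 J/K

Mole fractions: x_A = 2.47/6.55 = 0.377, x_B = 0.623.
ΔS_mix = −R(n_A ln x_A + n_B ln x_B) = −8.314 × (2.47 ln 0.377 + 4.08 ln 0.623) = 36.1 J/K.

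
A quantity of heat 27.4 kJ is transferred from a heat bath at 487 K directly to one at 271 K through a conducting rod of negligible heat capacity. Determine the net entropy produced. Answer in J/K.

ΔS_hot = −Q/T_H = −27400/487 = -56.26 J/K and ΔS_cold = +Q/T_C = 27400/271 = 101.1 J/K.
ΔS_total = -56.26 + 101.1 = 44.8 J/K, positive as the second law requires.

ΔS_total = 44.8 J/K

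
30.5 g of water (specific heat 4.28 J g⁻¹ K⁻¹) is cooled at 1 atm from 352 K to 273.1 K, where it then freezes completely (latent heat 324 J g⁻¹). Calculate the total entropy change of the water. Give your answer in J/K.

Cooling step: ΔS₁ = m c ln(T_tr/T_i) = 30.5 × 4.28 × ln(273.1/352) = -33.13 J/K.
Phase change: ΔS₂ = −mL/T_tr = −30.5 × 324 / 273.1 = -36.18 J/K.
ΔS_total = (-33.13) + (-36.18) = -69.3 J/K.

ΔS = -69.3 J/K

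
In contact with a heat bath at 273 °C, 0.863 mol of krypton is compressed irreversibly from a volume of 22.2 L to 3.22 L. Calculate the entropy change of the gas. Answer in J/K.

Entropy is a state function, so ΔS_gas depends only on the end states.
For an isothermal ideal gas ΔS_gas = nR ln(V₂/V₁) = 0.863 × 8.314 × ln(3.22/22.2) = -13.9 J/K.

ΔS_gas = -13.9 J/K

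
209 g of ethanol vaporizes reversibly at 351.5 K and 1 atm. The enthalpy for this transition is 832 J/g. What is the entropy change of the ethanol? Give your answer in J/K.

Heat absorbed by the substance: Q = mL = 209 × 832 = 173888 J.
At constant T, ΔS = Q_rev/T = 173888 / 351.5 = 495 J/K.

ΔS = 495 J/K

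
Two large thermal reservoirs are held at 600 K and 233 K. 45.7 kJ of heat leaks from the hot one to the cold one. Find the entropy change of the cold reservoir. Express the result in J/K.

The cold reservoir gains heat Q, so ΔS_cold = +Q/T_C = 45700/233 = 196 J/K.

ΔS_cold = 196 J/K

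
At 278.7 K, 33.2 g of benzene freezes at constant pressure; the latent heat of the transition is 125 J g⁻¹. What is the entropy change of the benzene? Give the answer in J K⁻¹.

ΔS = -14.9 J/K

Heat released by the substance: Q = −mL = −33.2 × 125 = −4150 J.
At constant T, ΔS = Q_rev/T = −4150 / 278.7 = -14.9 J/K.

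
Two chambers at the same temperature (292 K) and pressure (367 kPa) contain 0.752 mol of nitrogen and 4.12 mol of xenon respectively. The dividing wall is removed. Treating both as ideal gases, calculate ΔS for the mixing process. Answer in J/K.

ΔS_mix = 17.4 J/K

Mole fractions: x_A = 0.752/4.87 = 0.154, x_B = 0.846.
ΔS_mix = −R(n_A ln x_A + n_B ln x_B) = −8.314 × (0.752 ln 0.154 + 4.12 ln 0.846) = 17.4 J/K.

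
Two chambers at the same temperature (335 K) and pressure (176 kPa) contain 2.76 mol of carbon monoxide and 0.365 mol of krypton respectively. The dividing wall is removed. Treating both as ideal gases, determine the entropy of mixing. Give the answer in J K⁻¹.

Mole fractions: x_A = 2.76/3.12 = 0.883, x_B = 0.117.
ΔS_mix = −R(n_A ln x_A + n_B ln x_B) = −8.314 × (2.76 ln 0.883 + 0.365 ln 0.117) = 9.37 J/K.

ΔS_mix = 9.37 J/K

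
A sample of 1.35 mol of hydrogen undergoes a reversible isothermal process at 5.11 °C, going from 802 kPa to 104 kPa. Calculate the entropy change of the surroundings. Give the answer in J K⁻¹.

For an isothermal ideal gas ΔS_gas = nR ln(P₁/P₂) = 1.35 × 8.314 × ln(802/104) = 22.9 J/K.
The process is reversible, so ΔS_surr = −ΔS_gas = -22.9 J/K and ΔS_universe = 0.

ΔS_surr = -22.9 J/K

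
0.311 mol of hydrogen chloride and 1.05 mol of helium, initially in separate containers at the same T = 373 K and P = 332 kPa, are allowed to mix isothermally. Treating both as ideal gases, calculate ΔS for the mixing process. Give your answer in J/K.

Mole fractions: x_A = 0.311/1.36 = 0.229, x_B = 0.771.
ΔS_mix = −R(n_A ln x_A + n_B ln x_B) = −8.314 × (0.311 ln 0.229 + 1.05 ln 0.771) = 6.08 J/K.

ΔS_mix = 6.08 J/K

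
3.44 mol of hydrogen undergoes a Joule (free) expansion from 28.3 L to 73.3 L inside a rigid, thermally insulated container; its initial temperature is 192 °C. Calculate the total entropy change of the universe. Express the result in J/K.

For an ideal gas in free expansion Q = 0 and W = 0, so T is unchanged.
Entropy is a state function; using a reversible isothermal path, ΔS_gas = nR ln(V₂/V₁) = 3.44 × 8.314 × ln(73.3/28.3) = 27.2 J/K.
The insulated surroundings exchange no heat, so ΔS_surr = 0 and ΔS_universe = ΔS_gas.

ΔS_universe = 27.2 J/K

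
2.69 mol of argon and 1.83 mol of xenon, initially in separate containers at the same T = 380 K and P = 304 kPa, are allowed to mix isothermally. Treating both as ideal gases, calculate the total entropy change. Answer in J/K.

Mole fractions: x_A = 2.69/4.52 = 0.595, x_B = 0.405.
ΔS_mix = −R(n_A ln x_A + n_B ln x_B) = −8.314 × (2.69 ln 0.595 + 1.83 ln 0.405) = 25.4 J/K.

ΔS_mix = 25.4 J/K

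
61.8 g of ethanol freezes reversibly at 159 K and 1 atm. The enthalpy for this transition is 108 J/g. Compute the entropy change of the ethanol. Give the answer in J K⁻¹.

ΔS = -42 J/K

Heat released by the substance: Q = −mL = −61.8 × 108 = −6674.4 J.
At constant T, ΔS = Q_rev/T = −6674.4 / 159 = -42 J/K.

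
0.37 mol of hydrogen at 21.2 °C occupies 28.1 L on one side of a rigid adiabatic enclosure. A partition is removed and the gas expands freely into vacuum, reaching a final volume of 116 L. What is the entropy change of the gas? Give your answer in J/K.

ΔS_gas = 4.36 J/K

For an ideal gas in free expansion Q = 0 and W = 0, so T is unchanged.
Entropy is a state function; using a reversible isothermal path, ΔS_gas = nR ln(V₂/V₁) = 0.37 × 8.314 × ln(116/28.1) = 4.36 J/K.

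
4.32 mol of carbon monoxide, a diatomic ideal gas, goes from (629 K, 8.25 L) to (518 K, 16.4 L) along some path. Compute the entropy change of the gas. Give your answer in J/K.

ΔS = 7.24 J/K

Entropy is a state function: ΔS = nC_V ln(T₂/T₁) + nR ln(V₂/V₁), with C_V = 5R/2 = 20.79 J mol⁻¹ K⁻¹ for a diatomic ideal gas.
ΔS = 4.32 × [20.79 × ln(518/629) + 8.314 × ln(16.4/8.25)] = 7.24 J/K.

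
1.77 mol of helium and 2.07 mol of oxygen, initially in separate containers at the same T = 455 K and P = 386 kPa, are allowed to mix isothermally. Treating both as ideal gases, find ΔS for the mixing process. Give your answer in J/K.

ΔS_mix = 22 J/K

Mole fractions: x_A = 1.77/3.84 = 0.461, x_B = 0.539.
ΔS_mix = −R(n_A ln x_A + n_B ln x_B) = −8.314 × (1.77 ln 0.461 + 2.07 ln 0.539) = 22 J/K.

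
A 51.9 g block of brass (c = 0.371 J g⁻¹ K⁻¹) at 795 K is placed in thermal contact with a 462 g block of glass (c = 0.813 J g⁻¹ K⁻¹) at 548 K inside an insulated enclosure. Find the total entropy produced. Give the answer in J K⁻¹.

ΔS_total = 1.42 J/K

Energy balance: T_f = (m₁c₁T₁ + m₂c₂T₂)/(m₁c₁ + m₂c₂) = 560.04 K.
ΔS₁ = m₁c₁ ln(T_f/T₁) = 19.2549 × ln(560.04/795) = -6.745 J/K.
ΔS₂ = m₂c₂ ln(T_f/T₂) = 375.606 × ln(560.04/548) = 8.166 J/K.
ΔS_total = -6.745 + 8.166 = 1.42 J/K.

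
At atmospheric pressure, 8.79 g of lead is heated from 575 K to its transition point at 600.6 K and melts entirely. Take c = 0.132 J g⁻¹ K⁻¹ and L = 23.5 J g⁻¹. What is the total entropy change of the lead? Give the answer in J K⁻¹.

ΔS = 0.394 J/K

Warming step: ΔS₁ = m c ln(T_tr/T_i) = 8.79 × 0.132 × ln(600.6/575) = 0.05054 J/K.
Phase change: ΔS₂ = +mL/T_tr = 8.79 × 23.5 / 600.6 = 0.3439 J/K.
ΔS_total = (0.05054) + (0.3439) = 0.394 J/K.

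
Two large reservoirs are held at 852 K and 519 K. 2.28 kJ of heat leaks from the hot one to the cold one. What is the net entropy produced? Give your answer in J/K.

ΔS_hot = −Q/T_H = −2280/852 = -2.676 J/K and ΔS_cold = +Q/T_C = 2280/519 = 4.393 J/K.
ΔS_total = -2.676 + 4.393 = 1.72 J/K, positive as the second law requires.

ΔS_total = 1.72 J/K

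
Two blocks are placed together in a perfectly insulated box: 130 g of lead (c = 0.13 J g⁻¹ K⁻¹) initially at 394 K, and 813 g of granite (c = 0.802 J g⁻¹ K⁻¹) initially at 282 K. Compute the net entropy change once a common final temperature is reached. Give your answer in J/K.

Energy balance: T_f = (m₁c₁T₁ + m₂c₂T₂)/(m₁c₁ + m₂c₂) = 284.83 K.
ΔS₁ = m₁c₁ ln(T_f/T₁) = 16.9 × ln(284.83/394) = -5.483 J/K.
ΔS₂ = m₂c₂ ln(T_f/T₂) = 652.026 × ln(284.83/282) = 6.51 J/K.
ΔS_total = -5.483 + 6.51 = 1.03 J/K.

ΔS_total = 1.03 J/K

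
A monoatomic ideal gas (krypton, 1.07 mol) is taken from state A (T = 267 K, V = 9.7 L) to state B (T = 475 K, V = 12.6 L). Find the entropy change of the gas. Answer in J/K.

ΔS = 10 J/K

Entropy is a state function: ΔS = nC_V ln(T₂/T₁) + nR ln(V₂/V₁), with C_V = 3R/2 = 12.47 J mol⁻¹ K⁻¹ for a monoatomic ideal gas.
ΔS = 1.07 × [12.47 × ln(475/267) + 8.314 × ln(12.6/9.7)] = 10 J/K.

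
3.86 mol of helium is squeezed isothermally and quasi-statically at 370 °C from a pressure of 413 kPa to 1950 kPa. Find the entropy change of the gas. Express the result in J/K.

ΔS_gas = -49.8 J/K

For an isothermal ideal gas ΔS_gas = nR ln(P₁/P₂) = 3.86 × 8.314 × ln(413/1950) = -49.8 J/K.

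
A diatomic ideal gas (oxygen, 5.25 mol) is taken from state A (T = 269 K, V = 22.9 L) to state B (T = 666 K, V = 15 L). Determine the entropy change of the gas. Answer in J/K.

ΔS = 80.5 J/K

Entropy is a state function: ΔS = nC_V ln(T₂/T₁) + nR ln(V₂/V₁), with C_V = 5R/2 = 20.79 J mol⁻¹ K⁻¹ for a diatomic ideal gas.
ΔS = 5.25 × [20.79 × ln(666/269) + 8.314 × ln(15/22.9)] = 80.5 J/K.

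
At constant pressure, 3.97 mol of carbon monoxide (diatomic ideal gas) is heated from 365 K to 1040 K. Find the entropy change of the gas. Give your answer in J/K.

At constant pressure, ΔS = nC_p ln(T₂/T₁) with C_p = 7R/2 = 29.1 J mol⁻¹ K⁻¹.
ΔS = 3.97 × 29.1 × ln(1040/365) = 121 J/K.

ΔS = 121 J/K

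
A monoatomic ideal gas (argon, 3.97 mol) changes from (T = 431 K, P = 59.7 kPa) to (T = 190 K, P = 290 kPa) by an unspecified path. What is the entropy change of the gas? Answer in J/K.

ΔS = nC_p ln(T₂/T₁) − nR ln(P₂/P₁), with C_p = 5R/2 = 20.79 J mol⁻¹ K⁻¹ for a monoatomic ideal gas.
ΔS = 3.97 × [20.79 × ln(190/431) − 8.314 × ln(290/59.7)] = -120 J/K.

ΔS = -120 J/K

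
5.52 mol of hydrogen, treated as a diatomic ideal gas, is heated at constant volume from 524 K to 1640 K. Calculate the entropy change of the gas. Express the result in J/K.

ΔS = 131 J/K

At constant volume, ΔS = nC_V ln(T₂/T₁) with C_V = 5R/2 = 20.79 J mol⁻¹ K⁻¹.
ΔS = 5.52 × 20.79 × ln(1640/524) = 131 J/K.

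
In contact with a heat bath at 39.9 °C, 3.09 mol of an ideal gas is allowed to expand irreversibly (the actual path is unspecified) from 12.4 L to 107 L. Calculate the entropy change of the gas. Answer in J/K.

ΔS_gas = 55.4 J/K

Entropy is a state function, so ΔS_gas depends only on the end states.
For an isothermal ideal gas ΔS_gas = nR ln(V₂/V₁) = 3.09 × 8.314 × ln(107/12.4) = 55.4 J/K.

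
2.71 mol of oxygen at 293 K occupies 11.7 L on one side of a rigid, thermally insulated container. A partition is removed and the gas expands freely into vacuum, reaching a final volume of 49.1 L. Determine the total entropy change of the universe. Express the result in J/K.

ΔS_universe = 32.3 J/K

For an ideal gas in free expansion Q = 0 and W = 0, so T is unchanged.
Entropy is a state function; using a reversible isothermal path, ΔS_gas = nR ln(V₂/V₁) = 2.71 × 8.314 × ln(49.1/11.7) = 32.3 J/K.
The insulated surroundings exchange no heat, so ΔS_surr = 0 and ΔS_universe = ΔS_gas.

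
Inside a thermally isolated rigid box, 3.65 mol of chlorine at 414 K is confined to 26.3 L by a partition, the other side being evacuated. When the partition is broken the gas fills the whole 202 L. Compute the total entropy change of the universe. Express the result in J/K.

ΔS_universe = 61.9 J/K

For an ideal gas in free expansion Q = 0 and W = 0, so T is unchanged.
Entropy is a state function; using a reversible isothermal path, ΔS_gas = nR ln(V₂/V₁) = 3.65 × 8.314 × ln(202/26.3) = 61.9 J/K.
The insulated surroundings exchange no heat, so ΔS_surr = 0 and ΔS_universe = ΔS_gas.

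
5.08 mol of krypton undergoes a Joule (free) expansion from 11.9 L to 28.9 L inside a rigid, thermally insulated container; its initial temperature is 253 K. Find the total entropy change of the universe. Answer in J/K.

ΔS_universe = 37.5 J/K

No heat is exchanged and no work is done, so the ideal-gas temperature stays constant.
Entropy is a state function; using a reversible isothermal path, ΔS_gas = nR ln(V₂/V₁) = 5.08 × 8.314 × ln(28.9/11.9) = 37.5 J/K.
The insulated surroundings exchange no heat, so ΔS_surr = 0 and ΔS_universe = ΔS_gas.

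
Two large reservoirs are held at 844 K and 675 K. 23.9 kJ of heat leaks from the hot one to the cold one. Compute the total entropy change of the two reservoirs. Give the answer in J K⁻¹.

ΔS_hot = −Q/T_H = −23900/844 = -28.32 J/K and ΔS_cold = +Q/T_C = 23900/675 = 35.41 J/K.
ΔS_total = -28.32 + 35.41 = 7.09 J/K, positive as the second law requires.

ΔS_total = 7.09 J/K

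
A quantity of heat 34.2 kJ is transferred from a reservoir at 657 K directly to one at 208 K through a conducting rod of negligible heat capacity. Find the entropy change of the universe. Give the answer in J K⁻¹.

ΔS_total = 112 J/K

ΔS_hot = −Q/T_H = −34200/657 = -52.05 J/K and ΔS_cold = +Q/T_C = 34200/208 = 164.4 J/K.
ΔS_total = -52.05 + 164.4 = 112 J/K, positive as the second law requires.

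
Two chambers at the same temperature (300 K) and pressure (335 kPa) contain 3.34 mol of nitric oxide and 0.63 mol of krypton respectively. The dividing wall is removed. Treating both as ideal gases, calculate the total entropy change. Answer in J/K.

ΔS_mix = 14.4 J/K

Mole fractions: x_A = 3.34/3.97 = 0.841, x_B = 0.159.
ΔS_mix = −R(n_A ln x_A + n_B ln x_B) = −8.314 × (3.34 ln 0.841 + 0.63 ln 0.159) = 14.4 J/K.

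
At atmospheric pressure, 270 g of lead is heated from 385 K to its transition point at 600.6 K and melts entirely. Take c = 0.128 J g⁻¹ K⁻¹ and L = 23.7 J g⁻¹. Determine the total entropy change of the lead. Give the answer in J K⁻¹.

Warming step: ΔS₁ = m c ln(T_tr/T_i) = 270 × 0.128 × ln(600.6/385) = 15.37 J/K.
Phase change: ΔS₂ = +mL/T_tr = 270 × 23.7 / 600.6 = 10.65 J/K.
ΔS_total = (15.37) + (10.65) = 26 J/K.

ΔS = 26 J/K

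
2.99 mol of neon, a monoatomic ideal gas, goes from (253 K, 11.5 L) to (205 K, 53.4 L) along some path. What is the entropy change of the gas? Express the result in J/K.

ΔS = 30.3 J/K

Entropy is a state function: ΔS = nC_V ln(T₂/T₁) + nR ln(V₂/V₁), with C_V = 3R/2 = 12.47 J mol⁻¹ K⁻¹ for a monoatomic ideal gas.
ΔS = 2.99 × [12.47 × ln(205/253) + 8.314 × ln(53.4/11.5)] = 30.3 J/K.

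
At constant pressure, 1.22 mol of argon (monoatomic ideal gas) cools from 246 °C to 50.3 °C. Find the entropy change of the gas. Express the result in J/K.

In kelvin: T₁ = 519.15 K, T₂ = 323.45 K. At constant pressure, ΔS = nC_p ln(T₂/T₁) with C_p = 5R/2 = 20.79 J mol⁻¹ K⁻¹.
ΔS = 1.22 × 20.79 × ln(323.45/519.15) = -12 J/K.

ΔS = -12 J/K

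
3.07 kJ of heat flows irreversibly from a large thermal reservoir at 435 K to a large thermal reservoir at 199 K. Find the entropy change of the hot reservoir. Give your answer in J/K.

ΔS_hot = -7.06 J/K

The hot reservoir loses heat Q, so ΔS_hot = −Q/T_H = −3070/435 = -7.06 J/K.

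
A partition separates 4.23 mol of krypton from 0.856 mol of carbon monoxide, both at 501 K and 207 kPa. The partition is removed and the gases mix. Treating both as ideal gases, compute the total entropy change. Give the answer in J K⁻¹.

Mole fractions: x_A = 4.23/5.09 = 0.832, x_B = 0.168.
ΔS_mix = −R(n_A ln x_A + n_B ln x_B) = −8.314 × (4.23 ln 0.832 + 0.856 ln 0.168) = 19.2 J/K.

ΔS_mix = 19.2 J/K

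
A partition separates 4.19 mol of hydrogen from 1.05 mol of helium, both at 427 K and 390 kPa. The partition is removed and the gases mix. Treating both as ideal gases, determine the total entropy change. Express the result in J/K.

Mole fractions: x_A = 4.19/5.24 = 0.8, x_B = 0.2.
ΔS_mix = −R(n_A ln x_A + n_B ln x_B) = −8.314 × (4.19 ln 0.8 + 1.05 ln 0.2) = 21.8 J/K.

ΔS_mix = 21.8 J/K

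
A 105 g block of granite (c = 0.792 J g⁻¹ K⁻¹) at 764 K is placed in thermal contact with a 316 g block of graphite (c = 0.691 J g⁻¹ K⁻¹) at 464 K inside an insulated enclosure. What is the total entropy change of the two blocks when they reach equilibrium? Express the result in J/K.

Energy balance: T_f = (m₁c₁T₁ + m₂c₂T₂)/(m₁c₁ + m₂c₂) = 546.74 K.
ΔS₁ = m₁c₁ ln(T_f/T₁) = 83.16 × ln(546.74/764) = -27.82 J/K.
ΔS₂ = m₂c₂ ln(T_f/T₂) = 218.356 × ln(546.74/464) = 35.83 J/K.
ΔS_total = -27.82 + 35.83 = 8.01 J/K.

ΔS_total = 8.01 J/K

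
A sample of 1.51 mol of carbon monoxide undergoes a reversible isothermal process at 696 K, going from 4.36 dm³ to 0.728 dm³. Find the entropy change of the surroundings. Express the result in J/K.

ΔS_surr = 22.5 J/K

For an isothermal ideal gas ΔS_gas = nR ln(V₂/V₁) = 1.51 × 8.314 × ln(0.728/4.36) = -22.5 J/K.
The process is reversible, so ΔS_surr = −ΔS_gas = 22.5 J/K and ΔS_universe = 0.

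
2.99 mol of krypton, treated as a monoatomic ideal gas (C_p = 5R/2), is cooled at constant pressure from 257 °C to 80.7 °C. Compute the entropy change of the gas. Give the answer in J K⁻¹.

ΔS = -25.1 J/K

In kelvin: T₁ = 530.15 K, T₂ = 353.85 K. At constant pressure, ΔS = nC_p ln(T₂/T₁) with C_p = 5R/2 = 20.79 J mol⁻¹ K⁻¹.
ΔS = 2.99 × 20.79 × ln(353.85/530.15) = -25.1 J/K.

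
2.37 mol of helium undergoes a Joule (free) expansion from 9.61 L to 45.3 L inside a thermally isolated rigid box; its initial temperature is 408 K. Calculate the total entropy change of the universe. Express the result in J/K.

ΔS_universe = 30.6 J/K

For an ideal gas in free expansion Q = 0 and W = 0, so T is unchanged.
Entropy is a state function; using a reversible isothermal path, ΔS_gas = nR ln(V₂/V₁) = 2.37 × 8.314 × ln(45.3/9.61) = 30.6 J/K.
The insulated surroundings exchange no heat, so ΔS_surr = 0 and ΔS_universe = ΔS_gas.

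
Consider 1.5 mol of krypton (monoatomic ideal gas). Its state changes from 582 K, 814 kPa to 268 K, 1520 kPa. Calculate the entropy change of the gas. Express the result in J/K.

ΔS = -32 J/K

ΔS = nC_p ln(T₂/T₁) − nR ln(P₂/P₁), with C_p = 5R/2 = 20.79 J mol⁻¹ K⁻¹ for a monoatomic ideal gas.
ΔS = 1.5 × [20.79 × ln(268/582) − 8.314 × ln(1520/814)] = -32 J/K.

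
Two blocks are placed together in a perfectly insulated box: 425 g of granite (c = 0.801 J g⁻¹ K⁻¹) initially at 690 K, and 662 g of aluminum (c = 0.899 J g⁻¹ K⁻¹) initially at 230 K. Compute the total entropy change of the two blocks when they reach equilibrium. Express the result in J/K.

Energy balance: T_f = (m₁c₁T₁ + m₂c₂T₂)/(m₁c₁ + m₂c₂) = 397.38 K.
ΔS₁ = m₁c₁ ln(T_f/T₁) = 340.425 × ln(397.38/690) = -187.8 J/K.
ΔS₂ = m₂c₂ ln(T_f/T₂) = 595.138 × ln(397.38/230) = 325.4 J/K.
ΔS_total = -187.8 + 325.4 = 138 J/K.

ΔS_total = 138 J/K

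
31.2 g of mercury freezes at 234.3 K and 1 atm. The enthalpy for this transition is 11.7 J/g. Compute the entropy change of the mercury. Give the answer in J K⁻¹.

ΔS = -1.56 J/K

Heat released by the substance: Q = −mL = −31.2 × 11.7 = −365.04 J.
At constant T, ΔS = Q_rev/T = −365.04 / 234.3 = -1.56 J/K.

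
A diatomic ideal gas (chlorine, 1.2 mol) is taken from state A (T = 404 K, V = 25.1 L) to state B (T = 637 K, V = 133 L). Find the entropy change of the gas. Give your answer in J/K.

Entropy is a state function: ΔS = nC_V ln(T₂/T₁) + nR ln(V₂/V₁), with C_V = 5R/2 = 20.79 J mol⁻¹ K⁻¹ for a diatomic ideal gas.
ΔS = 1.2 × [20.79 × ln(637/404) + 8.314 × ln(133/25.1)] = 28 J/K.

ΔS = 28 J/K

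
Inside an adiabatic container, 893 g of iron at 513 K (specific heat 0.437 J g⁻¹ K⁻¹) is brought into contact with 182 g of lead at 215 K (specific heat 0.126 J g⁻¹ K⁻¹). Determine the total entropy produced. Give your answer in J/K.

Energy balance: T_f = (m₁c₁T₁ + m₂c₂T₂)/(m₁c₁ + m₂c₂) = 496.46 K.
ΔS₁ = m₁c₁ ln(T_f/T₁) = 390.241 × ln(496.46/513) = -12.79 J/K.
ΔS₂ = m₂c₂ ln(T_f/T₂) = 22.932 × ln(496.46/215) = 19.19 J/K.
ΔS_total = -12.79 + 19.19 = 6.4 J/K.

ΔS_total = 6.4 J/K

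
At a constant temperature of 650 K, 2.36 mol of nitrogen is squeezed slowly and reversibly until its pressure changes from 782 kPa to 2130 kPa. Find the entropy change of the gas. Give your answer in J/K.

For an isothermal ideal gas ΔS_gas = nR ln(P₁/P₂) = 2.36 × 8.314 × ln(782/2130) = -19.7 J/K.

ΔS_gas = -19.7 J/K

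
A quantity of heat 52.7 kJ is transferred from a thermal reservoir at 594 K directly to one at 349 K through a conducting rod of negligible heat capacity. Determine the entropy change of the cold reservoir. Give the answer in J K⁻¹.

The cold reservoir gains heat Q, so ΔS_cold = +Q/T_C = 52700/349 = 151 J/K.

ΔS_cold = 151 J/K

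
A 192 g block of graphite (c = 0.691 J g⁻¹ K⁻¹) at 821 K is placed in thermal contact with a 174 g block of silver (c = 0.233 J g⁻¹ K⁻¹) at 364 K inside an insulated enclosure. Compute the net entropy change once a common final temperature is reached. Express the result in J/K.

ΔS_total = 8.8 J/K

Energy balance: T_f = (m₁c₁T₁ + m₂c₂T₂)/(m₁c₁ + m₂c₂) = 714.04 K.
ΔS₁ = m₁c₁ ln(T_f/T₁) = 132.672 × ln(714.04/821) = -18.52 J/K.
ΔS₂ = m₂c₂ ln(T_f/T₂) = 40.542 × ln(714.04/364) = 27.32 J/K.
ΔS_total = -18.52 + 27.32 = 8.8 J/K.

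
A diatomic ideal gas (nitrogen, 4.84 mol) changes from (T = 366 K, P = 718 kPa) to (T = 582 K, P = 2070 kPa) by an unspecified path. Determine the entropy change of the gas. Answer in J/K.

ΔS = 22.7 J/K

ΔS = nC_p ln(T₂/T₁) − nR ln(P₂/P₁), with C_p = 7R/2 = 29.1 J mol⁻¹ K⁻¹ for a diatomic ideal gas.
ΔS = 4.84 × [29.1 × ln(582/366) − 8.314 × ln(2070/718)] = 22.7 J/K.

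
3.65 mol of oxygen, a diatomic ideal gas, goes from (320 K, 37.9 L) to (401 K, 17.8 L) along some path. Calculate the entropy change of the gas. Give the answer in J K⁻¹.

Entropy is a state function: ΔS = nC_V ln(T₂/T₁) + nR ln(V₂/V₁), with C_V = 5R/2 = 20.79 J mol⁻¹ K⁻¹ for a diatomic ideal gas.
ΔS = 3.65 × [20.79 × ln(401/320) + 8.314 × ln(17.8/37.9)] = -5.82 J/K.

ΔS = -5.82 J/K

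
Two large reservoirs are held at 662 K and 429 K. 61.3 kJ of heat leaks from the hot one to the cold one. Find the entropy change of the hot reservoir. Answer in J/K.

The hot reservoir loses heat Q, so ΔS_hot = −Q/T_H = −61300/662 = -92.6 J/K.

ΔS_hot = -92.6 J/K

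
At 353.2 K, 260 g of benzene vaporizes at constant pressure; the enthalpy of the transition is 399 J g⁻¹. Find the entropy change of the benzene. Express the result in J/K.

Heat absorbed by the substance: Q = mL = 260 × 399 = 103740 J.
At constant T, ΔS = Q_rev/T = 103740 / 353.2 = 294 J/K.

ΔS = 294 J/K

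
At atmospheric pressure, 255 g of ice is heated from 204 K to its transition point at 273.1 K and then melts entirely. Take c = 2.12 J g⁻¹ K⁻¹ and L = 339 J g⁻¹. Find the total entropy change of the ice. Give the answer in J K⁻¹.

Warming step: ΔS₁ = m c ln(T_tr/T_i) = 255 × 2.12 × ln(273.1/204) = 157.7 J/K.
Phase change: ΔS₂ = +mL/T_tr = 255 × 339 / 273.1 = 316.5 J/K.
ΔS_total = (157.7) + (316.5) = 474 J/K.

ΔS = 474 J/K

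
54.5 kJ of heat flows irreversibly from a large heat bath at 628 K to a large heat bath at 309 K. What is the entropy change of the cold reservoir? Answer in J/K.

ΔS_cold = 176 J/K

The cold reservoir gains heat Q, so ΔS_cold = +Q/T_C = 54500/309 = 176 J/K.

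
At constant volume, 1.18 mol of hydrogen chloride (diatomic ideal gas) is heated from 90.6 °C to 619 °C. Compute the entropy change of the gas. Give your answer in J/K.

ΔS = 22 J/K

In kelvin: T₁ = 363.75 K, T₂ = 892.15 K. At constant volume, ΔS = nC_V ln(T₂/T₁) with C_V = 5R/2 = 20.79 J mol⁻¹ K⁻¹.
ΔS = 1.18 × 20.79 × ln(892.15/363.75) = 22 J/K.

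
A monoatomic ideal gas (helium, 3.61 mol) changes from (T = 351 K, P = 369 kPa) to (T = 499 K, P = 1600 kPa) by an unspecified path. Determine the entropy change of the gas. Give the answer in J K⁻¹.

ΔS = nC_p ln(T₂/T₁) − nR ln(P₂/P₁), with C_p = 5R/2 = 20.79 J mol⁻¹ K⁻¹ for a monoatomic ideal gas.
ΔS = 3.61 × [20.79 × ln(499/351) − 8.314 × ln(1600/369)] = -17.6 J/K.

ΔS = -17.6 J/K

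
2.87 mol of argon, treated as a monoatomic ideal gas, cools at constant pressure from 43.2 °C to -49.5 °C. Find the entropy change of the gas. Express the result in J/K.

ΔS = -20.7 J/K

In kelvin: T₁ = 316.35 K, T₂ = 223.65 K. At constant pressure, ΔS = nC_p ln(T₂/T₁) with C_p = 5R/2 = 20.79 J mol⁻¹ K⁻¹.
ΔS = 2.87 × 20.79 × ln(223.65/316.35) = -20.7 J/K.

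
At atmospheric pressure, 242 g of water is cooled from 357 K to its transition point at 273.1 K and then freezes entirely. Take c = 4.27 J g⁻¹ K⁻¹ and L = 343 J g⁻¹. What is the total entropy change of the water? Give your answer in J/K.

Cooling step: ΔS₁ = m c ln(T_tr/T_i) = 242 × 4.27 × ln(273.1/357) = -276.8 J/K.
Phase change: ΔS₂ = −mL/T_tr = −242 × 343 / 273.1 = -303.9 J/K.
ΔS_total = (-276.8) + (-303.9) = -581 J/K.

ΔS = -581 J/K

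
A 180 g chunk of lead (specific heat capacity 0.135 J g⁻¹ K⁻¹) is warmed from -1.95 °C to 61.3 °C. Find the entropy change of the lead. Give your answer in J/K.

In kelvin: T₁ = 271.2 K, T₂ = 334.45 K. ΔS = ∫dQ_rev/T = m c ln(T₂/T₁) = 180 × 0.135 × ln(334.45/271.2) = 5.09 J/K.

ΔS = 5.09 J/K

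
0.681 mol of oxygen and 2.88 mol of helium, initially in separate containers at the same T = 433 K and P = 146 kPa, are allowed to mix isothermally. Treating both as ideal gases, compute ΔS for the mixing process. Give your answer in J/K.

Mole fractions: x_A = 0.681/3.56 = 0.191, x_B = 0.809.
ΔS_mix = −R(n_A ln x_A + n_B ln x_B) = −8.314 × (0.681 ln 0.191 + 2.88 ln 0.809) = 14.4 J/K.

ΔS_mix = 14.4 J/K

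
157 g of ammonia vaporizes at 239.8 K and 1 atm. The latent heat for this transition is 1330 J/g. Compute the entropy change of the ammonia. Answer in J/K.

Heat absorbed by the substance: Q = mL = 157 × 1330 = 208810 J.
At constant T, ΔS = Q_rev/T = 208810 / 239.8 = 871 J/K.

ΔS = 871 J/K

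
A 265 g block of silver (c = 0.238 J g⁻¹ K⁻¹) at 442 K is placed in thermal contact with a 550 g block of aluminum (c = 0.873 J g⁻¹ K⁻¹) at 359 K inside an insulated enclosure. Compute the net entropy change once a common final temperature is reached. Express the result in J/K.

ΔS_total = 1.27 J/K

Energy balance: T_f = (m₁c₁T₁ + m₂c₂T₂)/(m₁c₁ + m₂c₂) = 368.64 K.
ΔS₁ = m₁c₁ ln(T_f/T₁) = 63.07 × ln(368.64/442) = -11.45 J/K.
ΔS₂ = m₂c₂ ln(T_f/T₂) = 480.15 × ln(368.64/359) = 12.72 J/K.
ΔS_total = -11.45 + 12.72 = 1.27 J/K.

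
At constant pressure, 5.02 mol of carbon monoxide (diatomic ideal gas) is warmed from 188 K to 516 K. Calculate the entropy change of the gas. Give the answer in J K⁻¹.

ΔS = 147 J/K

At constant pressure, ΔS = nC_p ln(T₂/T₁) with C_p = 7R/2 = 29.1 J mol⁻¹ K⁻¹.
ΔS = 5.02 × 29.1 × ln(516/188) = 147 J/K.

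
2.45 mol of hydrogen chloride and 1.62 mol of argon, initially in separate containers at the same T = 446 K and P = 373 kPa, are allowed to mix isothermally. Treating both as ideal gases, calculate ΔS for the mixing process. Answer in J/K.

ΔS_mix = 22.7 J/K

Mole fractions: x_A = 2.45/4.07 = 0.602, x_B = 0.398.
ΔS_mix = −R(n_A ln x_A + n_B ln x_B) = −8.314 × (2.45 ln 0.602 + 1.62 ln 0.398) = 22.7 J/K.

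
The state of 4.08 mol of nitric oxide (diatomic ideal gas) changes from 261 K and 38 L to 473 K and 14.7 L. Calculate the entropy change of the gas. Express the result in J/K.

ΔS = 18.2 J/K

Entropy is a state function: ΔS = nC_V ln(T₂/T₁) + nR ln(V₂/V₁), with C_V = 5R/2 = 20.79 J mol⁻¹ K⁻¹ for a diatomic ideal gas.
ΔS = 4.08 × [20.79 × ln(473/261) + 8.314 × ln(14.7/38)] = 18.2 J/K.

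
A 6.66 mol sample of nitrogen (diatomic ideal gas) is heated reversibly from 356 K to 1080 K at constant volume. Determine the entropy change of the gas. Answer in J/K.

At constant volume, ΔS = nC_V ln(T₂/T₁) with C_V = 5R/2 = 20.79 J mol⁻¹ K⁻¹.
ΔS = 6.66 × 20.79 × ln(1080/356) = 154 J/K.

ΔS = 154 J/K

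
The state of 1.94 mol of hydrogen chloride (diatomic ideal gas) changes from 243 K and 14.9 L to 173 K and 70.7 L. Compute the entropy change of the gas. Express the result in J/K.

ΔS = 11.4 J/K

Entropy is a state function: ΔS = nC_V ln(T₂/T₁) + nR ln(V₂/V₁), with C_V = 5R/2 = 20.79 J mol⁻¹ K⁻¹ for a diatomic ideal gas.
ΔS = 1.94 × [20.79 × ln(173/243) + 8.314 × ln(70.7/14.9)] = 11.4 J/K.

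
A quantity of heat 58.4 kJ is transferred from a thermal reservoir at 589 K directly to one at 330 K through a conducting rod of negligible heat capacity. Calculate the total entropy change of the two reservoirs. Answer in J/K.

ΔS_total = 77.8 J/K

ΔS_hot = −Q/T_H = −58400/589 = -99.15 J/K and ΔS_cold = +Q/T_C = 58400/330 = 177 J/K.
ΔS_total = -99.15 + 177 = 77.8 J/K, positive as the second law requires.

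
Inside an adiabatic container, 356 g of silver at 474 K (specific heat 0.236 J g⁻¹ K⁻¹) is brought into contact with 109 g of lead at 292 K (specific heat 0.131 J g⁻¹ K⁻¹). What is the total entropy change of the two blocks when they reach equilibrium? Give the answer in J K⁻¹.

Energy balance: T_f = (m₁c₁T₁ + m₂c₂T₂)/(m₁c₁ + m₂c₂) = 447.56 K.
ΔS₁ = m₁c₁ ln(T_f/T₁) = 84.016 × ln(447.56/474) = -4.822 J/K.
ΔS₂ = m₂c₂ ln(T_f/T₂) = 14.279 × ln(447.56/292) = 6.098 J/K.
ΔS_total = -4.822 + 6.098 = 1.28 J/K.

ΔS_total = 1.28 J/K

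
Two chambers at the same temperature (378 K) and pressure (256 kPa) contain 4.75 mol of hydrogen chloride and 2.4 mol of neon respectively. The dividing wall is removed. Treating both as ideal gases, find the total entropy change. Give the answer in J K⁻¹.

Mole fractions: x_A = 4.75/7.15 = 0.664, x_B = 0.336.
ΔS_mix = −R(n_A ln x_A + n_B ln x_B) = −8.314 × (4.75 ln 0.664 + 2.4 ln 0.336) = 37.9 J/K.

ΔS_mix = 37.9 J/K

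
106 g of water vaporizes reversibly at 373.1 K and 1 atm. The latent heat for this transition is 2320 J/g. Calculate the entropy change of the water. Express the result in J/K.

ΔS = 659 J/K

Heat absorbed by the substance: Q = mL = 106 × 2320 = 245920 J.
At constant T, ΔS = Q_rev/T = 245920 / 373.1 = 659 J/K.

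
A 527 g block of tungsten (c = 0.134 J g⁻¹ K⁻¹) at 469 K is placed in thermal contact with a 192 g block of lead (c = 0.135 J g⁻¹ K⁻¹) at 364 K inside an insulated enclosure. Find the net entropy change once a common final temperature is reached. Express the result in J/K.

ΔS_total = 0.585 J/K

Energy balance: T_f = (m₁c₁T₁ + m₂c₂T₂)/(m₁c₁ + m₂c₂) = 440.81 K.
ΔS₁ = m₁c₁ ln(T_f/T₁) = 70.618 × ln(440.81/469) = -4.378 J/K.
ΔS₂ = m₂c₂ ln(T_f/T₂) = 25.92 × ln(440.81/364) = 4.963 J/K.
ΔS_total = -4.378 + 4.963 = 0.585 J/K.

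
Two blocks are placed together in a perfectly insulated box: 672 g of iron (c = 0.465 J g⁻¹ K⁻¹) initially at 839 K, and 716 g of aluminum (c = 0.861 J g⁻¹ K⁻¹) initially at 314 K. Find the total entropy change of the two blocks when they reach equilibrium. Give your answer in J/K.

Energy balance: T_f = (m₁c₁T₁ + m₂c₂T₂)/(m₁c₁ + m₂c₂) = 490.6 K.
ΔS₁ = m₁c₁ ln(T_f/T₁) = 312.48 × ln(490.6/839) = -167.7 J/K.
ΔS₂ = m₂c₂ ln(T_f/T₂) = 616.476 × ln(490.6/314) = 275.1 J/K.
ΔS_total = -167.7 + 275.1 = 107 J/K.

ΔS_total = 107 J/K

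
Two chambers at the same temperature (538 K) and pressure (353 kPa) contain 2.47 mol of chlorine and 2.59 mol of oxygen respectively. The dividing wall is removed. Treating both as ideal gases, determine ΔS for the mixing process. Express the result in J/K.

ΔS_mix = 29.1 J/K

Mole fractions: x_A = 2.47/5.06 = 0.488, x_B = 0.512.
ΔS_mix = −R(n_A ln x_A + n_B ln x_B) = −8.314 × (2.47 ln 0.488 + 2.59 ln 0.512) = 29.1 J/K.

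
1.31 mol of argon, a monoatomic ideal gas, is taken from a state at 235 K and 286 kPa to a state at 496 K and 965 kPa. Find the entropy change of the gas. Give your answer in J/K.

ΔS = 7.09 J/K

ΔS = nC_p ln(T₂/T₁) − nR ln(P₂/P₁), with C_p = 5R/2 = 20.79 J mol⁻¹ K⁻¹ for a monoatomic ideal gas.
ΔS = 1.31 × [20.79 × ln(496/235) − 8.314 × ln(965/286)] = 7.09 J/K.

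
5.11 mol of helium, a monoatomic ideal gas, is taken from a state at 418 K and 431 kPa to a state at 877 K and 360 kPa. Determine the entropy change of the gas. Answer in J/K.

ΔS = nC_p ln(T₂/T₁) − nR ln(P₂/P₁), with C_p = 5R/2 = 20.79 J mol⁻¹ K⁻¹ for a monoatomic ideal gas.
ΔS = 5.11 × [20.79 × ln(877/418) − 8.314 × ln(360/431)] = 86.4 J/K.

ΔS = 86.4 J/K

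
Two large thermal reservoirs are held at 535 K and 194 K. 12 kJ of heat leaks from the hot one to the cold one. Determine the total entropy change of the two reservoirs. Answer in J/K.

ΔS_hot = −Q/T_H = −12000/535 = -22.43 J/K and ΔS_cold = +Q/T_C = 12000/194 = 61.86 J/K.
ΔS_total = -22.43 + 61.86 = 39.4 J/K, positive as the second law requires.

ΔS_total = 39.4 J/K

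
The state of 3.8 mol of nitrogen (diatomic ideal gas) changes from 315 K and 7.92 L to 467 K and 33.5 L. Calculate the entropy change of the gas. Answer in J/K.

Entropy is a state function: ΔS = nC_V ln(T₂/T₁) + nR ln(V₂/V₁), with C_V = 5R/2 = 20.79 J mol⁻¹ K⁻¹ for a diatomic ideal gas.
ΔS = 3.8 × [20.79 × ln(467/315) + 8.314 × ln(33.5/7.92)] = 76.7 J/K.

ΔS = 76.7 J/K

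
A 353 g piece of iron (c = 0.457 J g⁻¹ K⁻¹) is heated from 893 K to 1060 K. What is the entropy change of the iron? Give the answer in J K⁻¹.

ΔS = 27.7 J/K

ΔS = ∫dQ_rev/T = m c ln(T₂/T₁) = 353 × 0.457 × ln(1060/893) = 27.7 J/K.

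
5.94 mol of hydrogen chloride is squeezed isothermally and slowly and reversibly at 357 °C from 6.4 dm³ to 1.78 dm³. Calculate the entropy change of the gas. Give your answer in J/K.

For an isothermal ideal gas ΔS_gas = nR ln(V₂/V₁) = 5.94 × 8.314 × ln(1.78/6.4) = -63.2 J/K.

ΔS_gas = -63.2 J/K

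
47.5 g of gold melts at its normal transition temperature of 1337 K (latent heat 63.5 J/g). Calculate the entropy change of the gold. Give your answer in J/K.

Heat absorbed by the substance: Q = mL = 47.5 × 63.5 = 3016.25 J.
At constant T, ΔS = Q_rev/T = 3016.25 / 1337 = 2.26 J/K.

ΔS = 2.26 J/K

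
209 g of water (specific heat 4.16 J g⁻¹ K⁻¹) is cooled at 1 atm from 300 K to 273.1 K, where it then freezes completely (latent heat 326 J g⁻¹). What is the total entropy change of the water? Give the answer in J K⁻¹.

ΔS = -331 J/K

Cooling step: ΔS₁ = m c ln(T_tr/T_i) = 209 × 4.16 × ln(273.1/300) = -81.68 J/K.
Phase change: ΔS₂ = −mL/T_tr = −209 × 326 / 273.1 = -249.5 J/K.
ΔS_total = (-81.68) + (-249.5) = -331 J/K.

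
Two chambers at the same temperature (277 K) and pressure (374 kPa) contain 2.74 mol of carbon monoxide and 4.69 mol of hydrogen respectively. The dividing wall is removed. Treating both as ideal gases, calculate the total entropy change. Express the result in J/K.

ΔS_mix = 40.7 J/K

Mole fractions: x_A = 2.74/7.43 = 0.369, x_B = 0.631.
ΔS_mix = −R(n_A ln x_A + n_B ln x_B) = −8.314 × (2.74 ln 0.369 + 4.69 ln 0.631) = 40.7 J/K.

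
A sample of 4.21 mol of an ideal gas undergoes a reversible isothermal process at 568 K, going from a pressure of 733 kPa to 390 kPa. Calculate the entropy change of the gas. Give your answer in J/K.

For an isothermal ideal gas ΔS_gas = nR ln(P₁/P₂) = 4.21 × 8.314 × ln(733/390) = 22.1 J/K.

ΔS_gas = 22.1 J/K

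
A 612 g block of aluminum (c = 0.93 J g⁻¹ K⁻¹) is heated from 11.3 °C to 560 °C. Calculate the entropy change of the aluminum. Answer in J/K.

ΔS = 612 J/K

In kelvin: T₁ = 284.45 K, T₂ = 833.15 K. ΔS = ∫dQ_rev/T = m c ln(T₂/T₁) = 612 × 0.93 × ln(833.15/284.45) = 612 J/K.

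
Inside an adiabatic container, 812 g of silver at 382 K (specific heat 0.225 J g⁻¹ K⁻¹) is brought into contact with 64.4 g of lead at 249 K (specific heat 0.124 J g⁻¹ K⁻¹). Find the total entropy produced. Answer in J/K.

Energy balance: T_f = (m₁c₁T₁ + m₂c₂T₂)/(m₁c₁ + m₂c₂) = 376.43 K.
ΔS₁ = m₁c₁ ln(T_f/T₁) = 182.7 × ln(376.43/382) = -2.6835 J/K.
ΔS₂ = m₂c₂ ln(T_f/T₂) = 7.9856 × ln(376.43/249) = 3.3003 J/K.
ΔS_total = -2.6835 + 3.3003 = 0.617 J/K.

ΔS_total = 0.617 J/K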